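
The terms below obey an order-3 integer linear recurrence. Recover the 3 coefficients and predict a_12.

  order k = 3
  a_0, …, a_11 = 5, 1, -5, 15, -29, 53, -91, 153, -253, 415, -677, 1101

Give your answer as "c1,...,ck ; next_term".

  a_3 = -2·-5 + 0·1 + 1·5 = 15
  a_4 = -2·15 + 0·-5 + 1·1 = -29
  a_5 = -2·-29 + 0·15 + 1·-5 = 53
  a_6 = -2·53 + 0·-29 + 1·15 = -91
  a_7 = -2·-91 + 0·53 + 1·-29 = 153
  a_8 = -2·153 + 0·-91 + 1·53 = -253
  a_9 = -2·-253 + 0·153 + 1·-91 = 415
  a_10 = -2·415 + 0·-253 + 1·153 = -677
  a_11 = -2·-677 + 0·415 + 1·-253 = 1101
  a_12 = -2·1101 + 0·-677 + 1·415 = -1787

-2,0,1 ; -1787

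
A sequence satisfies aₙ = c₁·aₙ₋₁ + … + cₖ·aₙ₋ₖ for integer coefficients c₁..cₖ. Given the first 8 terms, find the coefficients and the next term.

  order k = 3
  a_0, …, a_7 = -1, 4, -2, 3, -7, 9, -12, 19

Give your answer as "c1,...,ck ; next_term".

-1,0,-1 ; -28

  a_3 = -1·-2 + 0·4 + -1·-1 = 3
  a_4 = -1·3 + 0·-2 + -1·4 = -7
  a_5 = -1·-7 + 0·3 + -1·-2 = 9
  a_6 = -1·9 + 0·-7 + -1·3 = -12
  a_7 = -1·-12 + 0·9 + -1·-7 = 19
  a_8 = -1·19 + 0·-12 + -1·9 = -28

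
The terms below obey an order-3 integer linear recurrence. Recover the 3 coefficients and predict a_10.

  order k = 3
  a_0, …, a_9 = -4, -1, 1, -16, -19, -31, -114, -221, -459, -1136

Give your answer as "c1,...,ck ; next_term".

  a_3 = 1·1 + 1·-1 + 4·-4 = -16
  a_4 = 1·-16 + 1·1 + 4·-1 = -19
  a_5 = 1·-19 + 1·-16 + 4·1 = -31
  a_6 = 1·-31 + 1·-19 + 4·-16 = -114
  a_7 = 1·-114 + 1·-31 + 4·-19 = -221
  a_8 = 1·-221 + 1·-114 + 4·-31 = -459
  a_9 = 1·-459 + 1·-221 + 4·-114 = -1136
  a_10 = 1·-1136 + 1·-459 + 4·-221 = -2479

1,1,4 ; -2479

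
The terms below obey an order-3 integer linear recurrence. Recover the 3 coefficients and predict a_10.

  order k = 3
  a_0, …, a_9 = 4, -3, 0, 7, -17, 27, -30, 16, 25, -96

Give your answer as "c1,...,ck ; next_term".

  a_3 = -2·0 + -1·-3 + 1·4 = 7
  a_4 = -2·7 + -1·0 + 1·-3 = -17
  a_5 = -2·-17 + -1·7 + 1·0 = 27
  a_6 = -2·27 + -1·-17 + 1·7 = -30
  a_7 = -2·-30 + -1·27 + 1·-17 = 16
  a_8 = -2·16 + -1·-30 + 1·27 = 25
  a_9 = -2·25 + -1·16 + 1·-30 = -96
  a_10 = -2·-96 + -1·25 + 1·16 = 183

-2,-1,1 ; 183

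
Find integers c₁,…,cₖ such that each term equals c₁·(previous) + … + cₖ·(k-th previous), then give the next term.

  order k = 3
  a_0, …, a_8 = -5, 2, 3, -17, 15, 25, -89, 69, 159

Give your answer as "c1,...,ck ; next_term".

  a_3 = -1·3 + -2·2 + 2·-5 = -17
  a_4 = -1·-17 + -2·3 + 2·2 = 15
  a_5 = -1·15 + -2·-17 + 2·3 = 25
  a_6 = -1·25 + -2·15 + 2·-17 = -89
  a_7 = -1·-89 + -2·25 + 2·15 = 69
  a_8 = -1·69 + -2·-89 + 2·25 = 159
  a_9 = -1·159 + -2·69 + 2·-89 = -475

-1,-2,2 ; -475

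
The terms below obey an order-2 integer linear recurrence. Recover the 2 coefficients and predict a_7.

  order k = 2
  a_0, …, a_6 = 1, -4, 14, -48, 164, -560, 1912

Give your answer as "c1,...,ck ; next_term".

-4,-2 ; -6528

  a_2 = -4·-4 + -2·1 = 14
  a_3 = -4·14 + -2·-4 = -48
  a_4 = -4·-48 + -2·14 = 164
  a_5 = -4·164 + -2·-48 = -560
  a_6 = -4·-560 + -2·164 = 1912
  a_7 = -4·1912 + -2·-560 = -6528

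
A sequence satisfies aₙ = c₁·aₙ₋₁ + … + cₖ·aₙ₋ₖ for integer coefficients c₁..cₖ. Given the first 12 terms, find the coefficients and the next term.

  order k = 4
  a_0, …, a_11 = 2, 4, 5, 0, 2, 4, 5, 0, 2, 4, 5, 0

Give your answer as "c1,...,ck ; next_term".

  a_4 = 0·0 + 0·5 + 0·4 + 1·2 = 2
  a_5 = 0·2 + 0·0 + 0·5 + 1·4 = 4
  a_6 = 0·4 + 0·2 + 0·0 + 1·5 = 5
  a_7 = 0·5 + 0·4 + 0·2 + 1·0 = 0
  a_8 = 0·0 + 0·5 + 0·4 + 1·2 = 2
  a_9 = 0·2 + 0·0 + 0·5 + 1·4 = 4
  a_10 = 0·4 + 0·2 + 0·0 + 1·5 = 5
  a_11 = 0·5 + 0·4 + 0·2 + 1·0 = 0
  a_12 = 0·0 + 0·5 + 0·4 + 1·2 = 2

0,0,0,1 ; 2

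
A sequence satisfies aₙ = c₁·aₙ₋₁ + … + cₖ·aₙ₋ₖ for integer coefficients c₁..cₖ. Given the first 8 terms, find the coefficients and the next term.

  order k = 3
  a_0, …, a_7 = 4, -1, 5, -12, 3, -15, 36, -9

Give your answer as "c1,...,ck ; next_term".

0,0,-3 ; 45

  a_3 = 0·5 + 0·-1 + -3·4 = -12
  a_4 = 0·-12 + 0·5 + -3·-1 = 3
  a_5 = 0·3 + 0·-12 + -3·5 = -15
  a_6 = 0·-15 + 0·3 + -3·-12 = 36
  a_7 = 0·36 + 0·-15 + -3·3 = -9
  a_8 = 0·-9 + 0·36 + -3·-15 = 45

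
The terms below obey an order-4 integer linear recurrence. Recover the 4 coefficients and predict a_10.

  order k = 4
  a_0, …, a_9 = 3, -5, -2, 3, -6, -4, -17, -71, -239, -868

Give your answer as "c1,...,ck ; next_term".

  a_4 = 3·3 + 2·-2 + 1·-5 + -2·3 = -6
  a_5 = 3·-6 + 2·3 + 1·-2 + -2·-5 = -4
  a_6 = 3·-4 + 2·-6 + 1·3 + -2·-2 = -17
  a_7 = 3·-17 + 2·-4 + 1·-6 + -2·3 = -71
  a_8 = 3·-71 + 2·-17 + 1·-4 + -2·-6 = -239
  a_9 = 3·-239 + 2·-71 + 1·-17 + -2·-4 = -868
  a_10 = 3·-868 + 2·-239 + 1·-71 + -2·-17 = -3119

3,2,1,-2 ; -3119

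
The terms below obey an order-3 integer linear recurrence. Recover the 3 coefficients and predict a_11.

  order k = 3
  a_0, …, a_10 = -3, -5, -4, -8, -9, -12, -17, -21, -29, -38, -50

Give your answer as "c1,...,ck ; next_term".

0,1,1 ; -67

  a_3 = 0·-4 + 1·-5 + 1·-3 = -8
  a_4 = 0·-8 + 1·-4 + 1·-5 = -9
  a_5 = 0·-9 + 1·-8 + 1·-4 = -12
  a_6 = 0·-12 + 1·-9 + 1·-8 = -17
  a_7 = 0·-17 + 1·-12 + 1·-9 = -21
  a_8 = 0·-21 + 1·-17 + 1·-12 = -29
  a_9 = 0·-29 + 1·-21 + 1·-17 = -38
  a_10 = 0·-38 + 1·-29 + 1·-21 = -50
  a_11 = 0·-50 + 1·-38 + 1·-29 = -67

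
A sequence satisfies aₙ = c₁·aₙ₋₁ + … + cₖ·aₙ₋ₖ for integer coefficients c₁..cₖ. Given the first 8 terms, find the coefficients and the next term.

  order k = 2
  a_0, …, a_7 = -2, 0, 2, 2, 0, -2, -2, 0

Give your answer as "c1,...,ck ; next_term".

  a_2 = 1·0 + -1·-2 = 2
  a_3 = 1·2 + -1·0 = 2
  a_4 = 1·2 + -1·2 = 0
  a_5 = 1·0 + -1·2 = -2
  a_6 = 1·-2 + -1·0 = -2
  a_7 = 1·-2 + -1·-2 = 0
  a_8 = 1·0 + -1·-2 = 2

1,-1 ; 2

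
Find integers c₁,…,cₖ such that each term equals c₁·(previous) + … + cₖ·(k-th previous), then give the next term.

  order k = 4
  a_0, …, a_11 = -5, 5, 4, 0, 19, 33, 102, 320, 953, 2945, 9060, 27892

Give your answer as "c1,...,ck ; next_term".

3,1,-1,-4 ; 85979

  a_4 = 3·0 + 1·4 + -1·5 + -4·-5 = 19
  a_5 = 3·19 + 1·0 + -1·4 + -4·5 = 33
  a_6 = 3·33 + 1·19 + -1·0 + -4·4 = 102
  a_7 = 3·102 + 1·33 + -1·19 + -4·0 = 320
  a_8 = 3·320 + 1·102 + -1·33 + -4·19 = 953
  a_9 = 3·953 + 1·320 + -1·102 + -4·33 = 2945
  a_10 = 3·2945 + 1·953 + -1·320 + -4·102 = 9060
  a_11 = 3·9060 + 1·2945 + -1·953 + -4·320 = 27892
  a_12 = 3·27892 + 1·9060 + -1·2945 + -4·953 = 85979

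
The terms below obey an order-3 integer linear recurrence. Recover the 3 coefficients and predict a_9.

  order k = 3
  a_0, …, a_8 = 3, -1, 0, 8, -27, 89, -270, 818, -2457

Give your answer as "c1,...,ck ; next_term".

  a_3 = -3·0 + 1·-1 + 3·3 = 8
  a_4 = -3·8 + 1·0 + 3·-1 = -27
  a_5 = -3·-27 + 1·8 + 3·0 = 89
  a_6 = -3·89 + 1·-27 + 3·8 = -270
  a_7 = -3·-270 + 1·89 + 3·-27 = 818
  a_8 = -3·818 + 1·-270 + 3·89 = -2457
  a_9 = -3·-2457 + 1·818 + 3·-270 = 7379

-3,1,3 ; 7379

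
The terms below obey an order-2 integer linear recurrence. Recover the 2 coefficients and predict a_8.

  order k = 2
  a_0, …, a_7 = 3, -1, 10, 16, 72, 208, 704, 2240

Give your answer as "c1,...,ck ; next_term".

  a_2 = 2·-1 + 4·3 = 10
  a_3 = 2·10 + 4·-1 = 16
  a_4 = 2·16 + 4·10 = 72
  a_5 = 2·72 + 4·16 = 208
  a_6 = 2·208 + 4·72 = 704
  a_7 = 2·704 + 4·208 = 2240
  a_8 = 2·2240 + 4·704 = 7296

2,4 ; 7296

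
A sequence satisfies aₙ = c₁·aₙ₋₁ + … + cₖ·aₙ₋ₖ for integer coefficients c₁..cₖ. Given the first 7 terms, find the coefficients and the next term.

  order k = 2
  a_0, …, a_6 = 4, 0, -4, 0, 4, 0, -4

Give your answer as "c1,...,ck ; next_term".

  a_2 = 0·0 + -1·4 = -4
  a_3 = 0·-4 + -1·0 = 0
  a_4 = 0·0 + -1·-4 = 4
  a_5 = 0·4 + -1·0 = 0
  a_6 = 0·0 + -1·4 = -4
  a_7 = 0·-4 + -1·0 = 0

0,-1 ; 0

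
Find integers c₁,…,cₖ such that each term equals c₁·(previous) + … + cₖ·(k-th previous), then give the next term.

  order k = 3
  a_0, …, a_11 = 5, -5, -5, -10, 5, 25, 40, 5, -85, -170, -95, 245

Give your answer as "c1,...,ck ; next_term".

  a_3 = 1·-5 + -1·-5 + -2·5 = -10
  a_4 = 1·-10 + -1·-5 + -2·-5 = 5
  a_5 = 1·5 + -1·-10 + -2·-5 = 25
  a_6 = 1·25 + -1·5 + -2·-10 = 40
  a_7 = 1·40 + -1·25 + -2·5 = 5
  a_8 = 1·5 + -1·40 + -2·25 = -85
  a_9 = 1·-85 + -1·5 + -2·40 = -170
  a_10 = 1·-170 + -1·-85 + -2·5 = -95
  a_11 = 1·-95 + -1·-170 + -2·-85 = 245
  a_12 = 1·245 + -1·-95 + -2·-170 = 680

1,-1,-2 ; 680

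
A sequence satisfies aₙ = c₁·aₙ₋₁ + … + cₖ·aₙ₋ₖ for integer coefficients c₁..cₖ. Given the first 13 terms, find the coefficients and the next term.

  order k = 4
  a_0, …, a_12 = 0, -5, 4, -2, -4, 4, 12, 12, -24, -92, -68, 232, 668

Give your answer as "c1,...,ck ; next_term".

1,-3,-2,-2 ; 292

  a_4 = 1·-2 + -3·4 + -2·-5 + -2·0 = -4
  a_5 = 1·-4 + -3·-2 + -2·4 + -2·-5 = 4
  a_6 = 1·4 + -3·-4 + -2·-2 + -2·4 = 12
  a_7 = 1·12 + -3·4 + -2·-4 + -2·-2 = 12
  a_8 = 1·12 + -3·12 + -2·4 + -2·-4 = -24
  a_9 = 1·-24 + -3·12 + -2·12 + -2·4 = -92
  a_10 = 1·-92 + -3·-24 + -2·12 + -2·12 = -68
  a_11 = 1·-68 + -3·-92 + -2·-24 + -2·12 = 232
  a_12 = 1·232 + -3·-68 + -2·-92 + -2·-24 = 668
  a_13 = 1·668 + -3·232 + -2·-68 + -2·-92 = 292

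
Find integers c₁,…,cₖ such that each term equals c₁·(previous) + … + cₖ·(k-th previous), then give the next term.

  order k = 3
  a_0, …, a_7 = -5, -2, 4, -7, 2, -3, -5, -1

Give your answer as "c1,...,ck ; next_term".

  a_3 = 0·4 + 1·-2 + 1·-5 = -7
  a_4 = 0·-7 + 1·4 + 1·-2 = 2
  a_5 = 0·2 + 1·-7 + 1·4 = -3
  a_6 = 0·-3 + 1·2 + 1·-7 = -5
  a_7 = 0·-5 + 1·-3 + 1·2 = -1
  a_8 = 0·-1 + 1·-5 + 1·-3 = -8

0,1,1 ; -8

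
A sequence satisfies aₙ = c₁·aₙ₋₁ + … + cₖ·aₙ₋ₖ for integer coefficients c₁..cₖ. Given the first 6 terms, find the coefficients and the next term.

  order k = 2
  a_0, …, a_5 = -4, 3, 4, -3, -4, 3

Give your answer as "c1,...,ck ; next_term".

0,-1 ; 4

  a_2 = 0·3 + -1·-4 = 4
  a_3 = 0·4 + -1·3 = -3
  a_4 = 0·-3 + -1·4 = -4
  a_5 = 0·-4 + -1·-3 = 3
  a_6 = 0·3 + -1·-4 = 4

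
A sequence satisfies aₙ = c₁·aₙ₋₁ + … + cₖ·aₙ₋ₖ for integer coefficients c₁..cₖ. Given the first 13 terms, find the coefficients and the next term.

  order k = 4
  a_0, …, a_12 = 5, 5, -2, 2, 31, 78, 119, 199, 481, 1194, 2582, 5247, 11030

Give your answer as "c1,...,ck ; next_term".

2,-1,1,4 ; 24171

  a_4 = 2·2 + -1·-2 + 1·5 + 4·5 = 31
  a_5 = 2·31 + -1·2 + 1·-2 + 4·5 = 78
  a_6 = 2·78 + -1·31 + 1·2 + 4·-2 = 119
  a_7 = 2·119 + -1·78 + 1·31 + 4·2 = 199
  a_8 = 2·199 + -1·119 + 1·78 + 4·31 = 481
  a_9 = 2·481 + -1·199 + 1·119 + 4·78 = 1194
  a_10 = 2·1194 + -1·481 + 1·199 + 4·119 = 2582
  a_11 = 2·2582 + -1·1194 + 1·481 + 4·199 = 5247
  a_12 = 2·5247 + -1·2582 + 1·1194 + 4·481 = 11030
  a_13 = 2·11030 + -1·5247 + 1·2582 + 4·1194 = 24171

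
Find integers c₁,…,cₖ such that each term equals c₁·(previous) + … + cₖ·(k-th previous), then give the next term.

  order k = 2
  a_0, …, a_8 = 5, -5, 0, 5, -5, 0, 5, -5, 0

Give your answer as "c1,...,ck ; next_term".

  a_2 = -1·-5 + -1·5 = 0
  a_3 = -1·0 + -1·-5 = 5
  a_4 = -1·5 + -1·0 = -5
  a_5 = -1·-5 + -1·5 = 0
  a_6 = -1·0 + -1·-5 = 5
  a_7 = -1·5 + -1·0 = -5
  a_8 = -1·-5 + -1·5 = 0
  a_9 = -1·0 + -1·-5 = 5

-1,-1 ; 5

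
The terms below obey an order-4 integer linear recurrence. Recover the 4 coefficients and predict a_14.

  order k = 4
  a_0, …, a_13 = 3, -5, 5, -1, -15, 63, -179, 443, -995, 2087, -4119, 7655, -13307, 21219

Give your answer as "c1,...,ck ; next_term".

-2,2,3,-4 ; -29611

  a_4 = -2·-1 + 2·5 + 3·-5 + -4·3 = -15
  a_5 = -2·-15 + 2·-1 + 3·5 + -4·-5 = 63
  a_6 = -2·63 + 2·-15 + 3·-1 + -4·5 = -179
  a_7 = -2·-179 + 2·63 + 3·-15 + -4·-1 = 443
  a_8 = -2·443 + 2·-179 + 3·63 + -4·-15 = -995
  a_9 = -2·-995 + 2·443 + 3·-179 + -4·63 = 2087
  a_10 = -2·2087 + 2·-995 + 3·443 + -4·-179 = -4119
  a_11 = -2·-4119 + 2·2087 + 3·-995 + -4·443 = 7655
  a_12 = -2·7655 + 2·-4119 + 3·2087 + -4·-995 = -13307
  a_13 = -2·-13307 + 2·7655 + 3·-4119 + -4·2087 = 21219
  a_14 = -2·21219 + 2·-13307 + 3·7655 + -4·-4119 = -29611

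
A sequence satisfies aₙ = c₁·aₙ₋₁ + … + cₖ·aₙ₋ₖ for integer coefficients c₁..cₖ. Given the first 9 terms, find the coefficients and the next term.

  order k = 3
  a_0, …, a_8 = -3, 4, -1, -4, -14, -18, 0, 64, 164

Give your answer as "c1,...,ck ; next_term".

  a_3 = 2·-1 + -2·4 + -2·-3 = -4
  a_4 = 2·-4 + -2·-1 + -2·4 = -14
  a_5 = 2·-14 + -2·-4 + -2·-1 = -18
  a_6 = 2·-18 + -2·-14 + -2·-4 = 0
  a_7 = 2·0 + -2·-18 + -2·-14 = 64
  a_8 = 2·64 + -2·0 + -2·-18 = 164
  a_9 = 2·164 + -2·64 + -2·0 = 200

2,-2,-2 ; 200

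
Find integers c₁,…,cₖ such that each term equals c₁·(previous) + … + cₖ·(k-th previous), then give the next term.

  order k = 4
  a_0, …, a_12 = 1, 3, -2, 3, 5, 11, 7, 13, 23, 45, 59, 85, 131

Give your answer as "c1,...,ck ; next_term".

1,0,0,2 ; 221

  a_4 = 1·3 + 0·-2 + 0·3 + 2·1 = 5
  a_5 = 1·5 + 0·3 + 0·-2 + 2·3 = 11
  a_6 = 1·11 + 0·5 + 0·3 + 2·-2 = 7
  a_7 = 1·7 + 0·11 + 0·5 + 2·3 = 13
  a_8 = 1·13 + 0·7 + 0·11 + 2·5 = 23
  a_9 = 1·23 + 0·13 + 0·7 + 2·11 = 45
  a_10 = 1·45 + 0·23 + 0·13 + 2·7 = 59
  a_11 = 1·59 + 0·45 + 0·23 + 2·13 = 85
  a_12 = 1·85 + 0·59 + 0·45 + 2·23 = 131
  a_13 = 1·131 + 0·85 + 0·59 + 2·45 = 221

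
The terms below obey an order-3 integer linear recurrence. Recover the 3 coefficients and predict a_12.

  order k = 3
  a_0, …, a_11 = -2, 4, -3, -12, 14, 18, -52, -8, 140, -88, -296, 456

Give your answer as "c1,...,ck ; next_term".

0,-2,2 ; 416

  a_3 = 0·-3 + -2·4 + 2·-2 = -12
  a_4 = 0·-12 + -2·-3 + 2·4 = 14
  a_5 = 0·14 + -2·-12 + 2·-3 = 18
  a_6 = 0·18 + -2·14 + 2·-12 = -52
  a_7 = 0·-52 + -2·18 + 2·14 = -8
  a_8 = 0·-8 + -2·-52 + 2·18 = 140
  a_9 = 0·140 + -2·-8 + 2·-52 = -88
  a_10 = 0·-88 + -2·140 + 2·-8 = -296
  a_11 = 0·-296 + -2·-88 + 2·140 = 456
  a_12 = 0·456 + -2·-296 + 2·-88 = 416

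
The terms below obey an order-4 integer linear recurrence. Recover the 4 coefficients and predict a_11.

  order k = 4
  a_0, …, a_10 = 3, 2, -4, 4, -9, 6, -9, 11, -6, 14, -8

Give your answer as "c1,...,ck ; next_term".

0,1,-1,-1 ; 9

  a_4 = 0·4 + 1·-4 + -1·2 + -1·3 = -9
  a_5 = 0·-9 + 1·4 + -1·-4 + -1·2 = 6
  a_6 = 0·6 + 1·-9 + -1·4 + -1·-4 = -9
  a_7 = 0·-9 + 1·6 + -1·-9 + -1·4 = 11
  a_8 = 0·11 + 1·-9 + -1·6 + -1·-9 = -6
  a_9 = 0·-6 + 1·11 + -1·-9 + -1·6 = 14
  a_10 = 0·14 + 1·-6 + -1·11 + -1·-9 = -8
  a_11 = 0·-8 + 1·14 + -1·-6 + -1·11 = 9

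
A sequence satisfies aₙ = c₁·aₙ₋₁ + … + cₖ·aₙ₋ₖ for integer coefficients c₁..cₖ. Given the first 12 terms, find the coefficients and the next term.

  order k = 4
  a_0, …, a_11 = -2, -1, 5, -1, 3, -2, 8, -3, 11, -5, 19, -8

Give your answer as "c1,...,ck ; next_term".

  a_4 = 0·-1 + 1·5 + 0·-1 + 1·-2 = 3
  a_5 = 0·3 + 1·-1 + 0·5 + 1·-1 = -2
  a_6 = 0·-2 + 1·3 + 0·-1 + 1·5 = 8
  a_7 = 0·8 + 1·-2 + 0·3 + 1·-1 = -3
  a_8 = 0·-3 + 1·8 + 0·-2 + 1·3 = 11
  a_9 = 0·11 + 1·-3 + 0·8 + 1·-2 = -5
  a_10 = 0·-5 + 1·11 + 0·-3 + 1·8 = 19
  a_11 = 0·19 + 1·-5 + 0·11 + 1·-3 = -8
  a_12 = 0·-8 + 1·19 + 0·-5 + 1·11 = 30

0,1,0,1 ; 30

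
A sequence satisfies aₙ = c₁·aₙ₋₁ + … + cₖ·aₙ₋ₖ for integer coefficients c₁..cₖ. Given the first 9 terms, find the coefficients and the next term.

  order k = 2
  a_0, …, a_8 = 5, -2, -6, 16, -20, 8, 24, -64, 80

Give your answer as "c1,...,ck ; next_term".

-2,-2 ; -32

  a_2 = -2·-2 + -2·5 = -6
  a_3 = -2·-6 + -2·-2 = 16
  a_4 = -2·16 + -2·-6 = -20
  a_5 = -2·-20 + -2·16 = 8
  a_6 = -2·8 + -2·-20 = 24
  a_7 = -2·24 + -2·8 = -64
  a_8 = -2·-64 + -2·24 = 80
  a_9 = -2·80 + -2·-64 = -32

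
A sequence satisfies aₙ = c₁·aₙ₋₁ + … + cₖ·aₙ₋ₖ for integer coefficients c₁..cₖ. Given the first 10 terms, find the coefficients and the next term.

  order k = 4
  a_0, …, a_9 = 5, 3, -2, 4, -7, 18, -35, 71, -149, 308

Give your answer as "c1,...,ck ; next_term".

-1,1,-2,1 ; -634

  a_4 = -1·4 + 1·-2 + -2·3 + 1·5 = -7
  a_5 = -1·-7 + 1·4 + -2·-2 + 1·3 = 18
  a_6 = -1·18 + 1·-7 + -2·4 + 1·-2 = -35
  a_7 = -1·-35 + 1·18 + -2·-7 + 1·4 = 71
  a_8 = -1·71 + 1·-35 + -2·18 + 1·-7 = -149
  a_9 = -1·-149 + 1·71 + -2·-35 + 1·18 = 308
  a_10 = -1·308 + 1·-149 + -2·71 + 1·-35 = -634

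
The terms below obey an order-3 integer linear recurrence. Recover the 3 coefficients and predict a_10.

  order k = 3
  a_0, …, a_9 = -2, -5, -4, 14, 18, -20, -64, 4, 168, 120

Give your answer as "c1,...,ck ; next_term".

  a_3 = 0·-4 + -2·-5 + -2·-2 = 14
  a_4 = 0·14 + -2·-4 + -2·-5 = 18
  a_5 = 0·18 + -2·14 + -2·-4 = -20
  a_6 = 0·-20 + -2·18 + -2·14 = -64
  a_7 = 0·-64 + -2·-20 + -2·18 = 4
  a_8 = 0·4 + -2·-64 + -2·-20 = 168
  a_9 = 0·168 + -2·4 + -2·-64 = 120
  a_10 = 0·120 + -2·168 + -2·4 = -344

0,-2,-2 ; -344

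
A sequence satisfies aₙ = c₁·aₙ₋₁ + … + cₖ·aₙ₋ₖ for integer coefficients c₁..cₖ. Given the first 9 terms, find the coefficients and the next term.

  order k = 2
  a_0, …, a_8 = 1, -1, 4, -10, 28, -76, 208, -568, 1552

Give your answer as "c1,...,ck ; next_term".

-2,2 ; -4240

  a_2 = -2·-1 + 2·1 = 4
  a_3 = -2·4 + 2·-1 = -10
  a_4 = -2·-10 + 2·4 = 28
  a_5 = -2·28 + 2·-10 = -76
  a_6 = -2·-76 + 2·28 = 208
  a_7 = -2·208 + 2·-76 = -568
  a_8 = -2·-568 + 2·208 = 1552
  a_9 = -2·1552 + 2·-568 = -4240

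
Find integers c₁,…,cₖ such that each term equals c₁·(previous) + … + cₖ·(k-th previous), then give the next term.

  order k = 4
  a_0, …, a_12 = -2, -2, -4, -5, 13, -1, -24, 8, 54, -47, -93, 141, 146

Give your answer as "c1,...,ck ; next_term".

  a_4 = -1·-5 + -2·-4 + -1·-2 + 1·-2 = 13
  a_5 = -1·13 + -2·-5 + -1·-4 + 1·-2 = -1
  a_6 = -1·-1 + -2·13 + -1·-5 + 1·-4 = -24
  a_7 = -1·-24 + -2·-1 + -1·13 + 1·-5 = 8
  a_8 = -1·8 + -2·-24 + -1·-1 + 1·13 = 54
  a_9 = -1·54 + -2·8 + -1·-24 + 1·-1 = -47
  a_10 = -1·-47 + -2·54 + -1·8 + 1·-24 = -93
  a_11 = -1·-93 + -2·-47 + -1·54 + 1·8 = 141
  a_12 = -1·141 + -2·-93 + -1·-47 + 1·54 = 146
  a_13 = -1·146 + -2·141 + -1·-93 + 1·-47 = -382

-1,-2,-1,1 ; -382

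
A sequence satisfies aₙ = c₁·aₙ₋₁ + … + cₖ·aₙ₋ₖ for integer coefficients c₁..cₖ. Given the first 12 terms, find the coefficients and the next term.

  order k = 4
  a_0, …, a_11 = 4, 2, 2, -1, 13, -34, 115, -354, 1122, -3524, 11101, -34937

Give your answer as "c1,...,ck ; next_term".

  a_4 = -3·-1 + 1·2 + 2·2 + 1·4 = 13
  a_5 = -3·13 + 1·-1 + 2·2 + 1·2 = -34
  a_6 = -3·-34 + 1·13 + 2·-1 + 1·2 = 115
  a_7 = -3·115 + 1·-34 + 2·13 + 1·-1 = -354
  a_8 = -3·-354 + 1·115 + 2·-34 + 1·13 = 1122
  a_9 = -3·1122 + 1·-354 + 2·115 + 1·-34 = -3524
  a_10 = -3·-3524 + 1·1122 + 2·-354 + 1·115 = 11101
  a_11 = -3·11101 + 1·-3524 + 2·1122 + 1·-354 = -34937
  a_12 = -3·-34937 + 1·11101 + 2·-3524 + 1·1122 = 109986

-3,1,2,1 ; 109986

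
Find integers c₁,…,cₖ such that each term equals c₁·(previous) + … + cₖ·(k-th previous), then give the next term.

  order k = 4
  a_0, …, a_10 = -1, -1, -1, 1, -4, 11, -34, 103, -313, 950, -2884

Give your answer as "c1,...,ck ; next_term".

-3,0,0,1 ; 8755

  a_4 = -3·1 + 0·-1 + 0·-1 + 1·-1 = -4
  a_5 = -3·-4 + 0·1 + 0·-1 + 1·-1 = 11
  a_6 = -3·11 + 0·-4 + 0·1 + 1·-1 = -34
  a_7 = -3·-34 + 0·11 + 0·-4 + 1·1 = 103
  a_8 = -3·103 + 0·-34 + 0·11 + 1·-4 = -313
  a_9 = -3·-313 + 0·103 + 0·-34 + 1·11 = 950
  a_10 = -3·950 + 0·-313 + 0·103 + 1·-34 = -2884
  a_11 = -3·-2884 + 0·950 + 0·-313 + 1·103 = 8755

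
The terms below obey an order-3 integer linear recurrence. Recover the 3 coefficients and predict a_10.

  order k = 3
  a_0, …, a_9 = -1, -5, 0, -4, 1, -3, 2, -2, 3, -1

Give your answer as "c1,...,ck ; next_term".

  a_3 = 1·0 + 1·-5 + -1·-1 = -4
  a_4 = 1·-4 + 1·0 + -1·-5 = 1
  a_5 = 1·1 + 1·-4 + -1·0 = -3
  a_6 = 1·-3 + 1·1 + -1·-4 = 2
  a_7 = 1·2 + 1·-3 + -1·1 = -2
  a_8 = 1·-2 + 1·2 + -1·-3 = 3
  a_9 = 1·3 + 1·-2 + -1·2 = -1
  a_10 = 1·-1 + 1·3 + -1·-2 = 4

1,1,-1 ; 4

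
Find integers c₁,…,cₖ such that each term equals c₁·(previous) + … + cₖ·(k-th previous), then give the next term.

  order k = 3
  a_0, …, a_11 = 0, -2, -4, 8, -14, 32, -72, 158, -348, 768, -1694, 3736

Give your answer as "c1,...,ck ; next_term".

  a_3 = -2·-4 + 0·-2 + -1·0 = 8
  a_4 = -2·8 + 0·-4 + -1·-2 = -14
  a_5 = -2·-14 + 0·8 + -1·-4 = 32
  a_6 = -2·32 + 0·-14 + -1·8 = -72
  a_7 = -2·-72 + 0·32 + -1·-14 = 158
  a_8 = -2·158 + 0·-72 + -1·32 = -348
  a_9 = -2·-348 + 0·158 + -1·-72 = 768
  a_10 = -2·768 + 0·-348 + -1·158 = -1694
  a_11 = -2·-1694 + 0·768 + -1·-348 = 3736
  a_12 = -2·3736 + 0·-1694 + -1·768 = -8240

-2,0,-1 ; -8240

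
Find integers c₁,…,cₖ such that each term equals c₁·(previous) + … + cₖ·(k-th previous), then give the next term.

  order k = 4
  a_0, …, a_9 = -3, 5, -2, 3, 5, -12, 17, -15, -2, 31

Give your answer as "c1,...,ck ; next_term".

-1,0,1,-1 ; -63

  a_4 = -1·3 + 0·-2 + 1·5 + -1·-3 = 5
  a_5 = -1·5 + 0·3 + 1·-2 + -1·5 = -12
  a_6 = -1·-12 + 0·5 + 1·3 + -1·-2 = 17
  a_7 = -1·17 + 0·-12 + 1·5 + -1·3 = -15
  a_8 = -1·-15 + 0·17 + 1·-12 + -1·5 = -2
  a_9 = -1·-2 + 0·-15 + 1·17 + -1·-12 = 31
  a_10 = -1·31 + 0·-2 + 1·-15 + -1·17 = -63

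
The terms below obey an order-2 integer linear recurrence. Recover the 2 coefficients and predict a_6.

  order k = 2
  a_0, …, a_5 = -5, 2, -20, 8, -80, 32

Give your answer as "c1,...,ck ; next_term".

0,4 ; -320

  a_2 = 0·2 + 4·-5 = -20
  a_3 = 0·-20 + 4·2 = 8
  a_4 = 0·8 + 4·-20 = -80
  a_5 = 0·-80 + 4·8 = 32
  a_6 = 0·32 + 4·-80 = -320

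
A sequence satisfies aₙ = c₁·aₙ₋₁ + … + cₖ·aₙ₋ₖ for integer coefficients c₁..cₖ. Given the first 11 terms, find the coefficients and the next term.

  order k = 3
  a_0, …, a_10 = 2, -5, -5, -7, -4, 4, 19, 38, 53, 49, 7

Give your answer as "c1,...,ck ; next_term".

2,-1,-1 ; -88

  a_3 = 2·-5 + -1·-5 + -1·2 = -7
  a_4 = 2·-7 + -1·-5 + -1·-5 = -4
  a_5 = 2·-4 + -1·-7 + -1·-5 = 4
  a_6 = 2·4 + -1·-4 + -1·-7 = 19
  a_7 = 2·19 + -1·4 + -1·-4 = 38
  a_8 = 2·38 + -1·19 + -1·4 = 53
  a_9 = 2·53 + -1·38 + -1·19 = 49
  a_10 = 2·49 + -1·53 + -1·38 = 7
  a_11 = 2·7 + -1·49 + -1·53 = -88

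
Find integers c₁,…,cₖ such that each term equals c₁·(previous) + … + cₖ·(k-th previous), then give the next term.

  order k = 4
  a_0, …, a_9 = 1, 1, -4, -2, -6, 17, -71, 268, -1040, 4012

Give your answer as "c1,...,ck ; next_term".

  a_4 = -3·-2 + 3·-4 + -1·1 + 1·1 = -6
  a_5 = -3·-6 + 3·-2 + -1·-4 + 1·1 = 17
  a_6 = -3·17 + 3·-6 + -1·-2 + 1·-4 = -71
  a_7 = -3·-71 + 3·17 + -1·-6 + 1·-2 = 268
  a_8 = -3·268 + 3·-71 + -1·17 + 1·-6 = -1040
  a_9 = -3·-1040 + 3·268 + -1·-71 + 1·17 = 4012
  a_10 = -3·4012 + 3·-1040 + -1·268 + 1·-71 = -15495

-3,3,-1,1 ; -15495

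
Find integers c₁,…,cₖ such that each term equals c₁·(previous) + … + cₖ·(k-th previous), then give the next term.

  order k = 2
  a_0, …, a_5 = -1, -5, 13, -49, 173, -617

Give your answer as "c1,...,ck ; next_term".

-3,2 ; 2197

  a_2 = -3·-5 + 2·-1 = 13
  a_3 = -3·13 + 2·-5 = -49
  a_4 = -3·-49 + 2·13 = 173
  a_5 = -3·173 + 2·-49 = -617
  a_6 = -3·-617 + 2·173 = 2197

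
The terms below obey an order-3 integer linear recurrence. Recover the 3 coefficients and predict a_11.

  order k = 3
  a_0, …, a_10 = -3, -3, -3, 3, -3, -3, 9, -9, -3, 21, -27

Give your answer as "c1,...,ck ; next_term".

  a_3 = -1·-3 + -1·-3 + 1·-3 = 3
  a_4 = -1·3 + -1·-3 + 1·-3 = -3
  a_5 = -1·-3 + -1·3 + 1·-3 = -3
  a_6 = -1·-3 + -1·-3 + 1·3 = 9
  a_7 = -1·9 + -1·-3 + 1·-3 = -9
  a_8 = -1·-9 + -1·9 + 1·-3 = -3
  a_9 = -1·-3 + -1·-9 + 1·9 = 21
  a_10 = -1·21 + -1·-3 + 1·-9 = -27
  a_11 = -1·-27 + -1·21 + 1·-3 = 3

-1,-1,1 ; 3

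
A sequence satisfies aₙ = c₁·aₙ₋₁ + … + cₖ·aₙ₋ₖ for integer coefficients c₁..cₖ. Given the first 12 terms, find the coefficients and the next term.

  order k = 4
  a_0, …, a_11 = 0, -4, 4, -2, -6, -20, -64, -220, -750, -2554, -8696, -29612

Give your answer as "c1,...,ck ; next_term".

3,1,1,1 ; -100836

  a_4 = 3·-2 + 1·4 + 1·-4 + 1·0 = -6
  a_5 = 3·-6 + 1·-2 + 1·4 + 1·-4 = -20
  a_6 = 3·-20 + 1·-6 + 1·-2 + 1·4 = -64
  a_7 = 3·-64 + 1·-20 + 1·-6 + 1·-2 = -220
  a_8 = 3·-220 + 1·-64 + 1·-20 + 1·-6 = -750
  a_9 = 3·-750 + 1·-220 + 1·-64 + 1·-20 = -2554
  a_10 = 3·-2554 + 1·-750 + 1·-220 + 1·-64 = -8696
  a_11 = 3·-8696 + 1·-2554 + 1·-750 + 1·-220 = -29612
  a_12 = 3·-29612 + 1·-8696 + 1·-2554 + 1·-750 = -100836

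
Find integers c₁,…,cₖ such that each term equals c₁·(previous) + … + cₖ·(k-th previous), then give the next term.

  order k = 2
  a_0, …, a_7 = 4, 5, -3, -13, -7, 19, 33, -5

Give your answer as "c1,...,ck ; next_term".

  a_2 = 1·5 + -2·4 = -3
  a_3 = 1·-3 + -2·5 = -13
  a_4 = 1·-13 + -2·-3 = -7
  a_5 = 1·-7 + -2·-13 = 19
  a_6 = 1·19 + -2·-7 = 33
  a_7 = 1·33 + -2·19 = -5
  a_8 = 1·-5 + -2·33 = -71

1,-2 ; -71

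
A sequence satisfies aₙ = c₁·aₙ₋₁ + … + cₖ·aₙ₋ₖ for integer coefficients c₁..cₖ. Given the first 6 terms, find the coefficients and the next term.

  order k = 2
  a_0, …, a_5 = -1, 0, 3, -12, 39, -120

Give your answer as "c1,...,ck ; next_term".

  a_2 = -4·0 + -3·-1 = 3
  a_3 = -4·3 + -3·0 = -12
  a_4 = -4·-12 + -3·3 = 39
  a_5 = -4·39 + -3·-12 = -120
  a_6 = -4·-120 + -3·39 = 363

-4,-3 ; 363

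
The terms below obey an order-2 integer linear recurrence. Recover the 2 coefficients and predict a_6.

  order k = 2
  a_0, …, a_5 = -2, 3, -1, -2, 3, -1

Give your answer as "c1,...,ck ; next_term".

  a_2 = -1·3 + -1·-2 = -1
  a_3 = -1·-1 + -1·3 = -2
  a_4 = -1·-2 + -1·-1 = 3
  a_5 = -1·3 + -1·-2 = -1
  a_6 = -1·-1 + -1·3 = -2

-1,-1 ; -2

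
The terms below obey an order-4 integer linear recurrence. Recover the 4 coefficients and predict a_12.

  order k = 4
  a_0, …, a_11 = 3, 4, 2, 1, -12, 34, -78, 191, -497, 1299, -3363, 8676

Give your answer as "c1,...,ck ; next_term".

  a_4 = -3·1 + -2·2 + -2·4 + 1·3 = -12
  a_5 = -3·-12 + -2·1 + -2·2 + 1·4 = 34
  a_6 = -3·34 + -2·-12 + -2·1 + 1·2 = -78
  a_7 = -3·-78 + -2·34 + -2·-12 + 1·1 = 191
  a_8 = -3·191 + -2·-78 + -2·34 + 1·-12 = -497
  a_9 = -3·-497 + -2·191 + -2·-78 + 1·34 = 1299
  a_10 = -3·1299 + -2·-497 + -2·191 + 1·-78 = -3363
  a_11 = -3·-3363 + -2·1299 + -2·-497 + 1·191 = 8676
  a_12 = -3·8676 + -2·-3363 + -2·1299 + 1·-497 = -22397

-3,-2,-2,1 ; -22397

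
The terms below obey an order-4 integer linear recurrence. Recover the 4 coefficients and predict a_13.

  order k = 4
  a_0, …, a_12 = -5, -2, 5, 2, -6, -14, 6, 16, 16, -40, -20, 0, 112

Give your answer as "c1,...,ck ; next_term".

0,0,-2,2 ; -40

  a_4 = 0·2 + 0·5 + -2·-2 + 2·-5 = -6
  a_5 = 0·-6 + 0·2 + -2·5 + 2·-2 = -14
  a_6 = 0·-14 + 0·-6 + -2·2 + 2·5 = 6
  a_7 = 0·6 + 0·-14 + -2·-6 + 2·2 = 16
  a_8 = 0·16 + 0·6 + -2·-14 + 2·-6 = 16
  a_9 = 0·16 + 0·16 + -2·6 + 2·-14 = -40
  a_10 = 0·-40 + 0·16 + -2·16 + 2·6 = -20
  a_11 = 0·-20 + 0·-40 + -2·16 + 2·16 = 0
  a_12 = 0·0 + 0·-20 + -2·-40 + 2·16 = 112
  a_13 = 0·112 + 0·0 + -2·-20 + 2·-40 = -40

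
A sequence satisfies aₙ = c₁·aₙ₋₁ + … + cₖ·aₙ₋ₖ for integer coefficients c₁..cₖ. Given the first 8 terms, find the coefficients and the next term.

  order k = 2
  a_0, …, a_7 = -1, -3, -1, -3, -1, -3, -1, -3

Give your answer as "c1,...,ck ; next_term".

  a_2 = 0·-3 + 1·-1 = -1
  a_3 = 0·-1 + 1·-3 = -3
  a_4 = 0·-3 + 1·-1 = -1
  a_5 = 0·-1 + 1·-3 = -3
  a_6 = 0·-3 + 1·-1 = -1
  a_7 = 0·-1 + 1·-3 = -3
  a_8 = 0·-3 + 1·-1 = -1

0,1 ; -1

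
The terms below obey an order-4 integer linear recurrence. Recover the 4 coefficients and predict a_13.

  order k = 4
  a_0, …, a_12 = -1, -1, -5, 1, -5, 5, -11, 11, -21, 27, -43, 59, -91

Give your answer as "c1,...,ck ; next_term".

0,1,-1,1 ; 129

  a_4 = 0·1 + 1·-5 + -1·-1 + 1·-1 = -5
  a_5 = 0·-5 + 1·1 + -1·-5 + 1·-1 = 5
  a_6 = 0·5 + 1·-5 + -1·1 + 1·-5 = -11
  a_7 = 0·-11 + 1·5 + -1·-5 + 1·1 = 11
  a_8 = 0·11 + 1·-11 + -1·5 + 1·-5 = -21
  a_9 = 0·-21 + 1·11 + -1·-11 + 1·5 = 27
  a_10 = 0·27 + 1·-21 + -1·11 + 1·-11 = -43
  a_11 = 0·-43 + 1·27 + -1·-21 + 1·11 = 59
  a_12 = 0·59 + 1·-43 + -1·27 + 1·-21 = -91
  a_13 = 0·-91 + 1·59 + -1·-43 + 1·27 = 129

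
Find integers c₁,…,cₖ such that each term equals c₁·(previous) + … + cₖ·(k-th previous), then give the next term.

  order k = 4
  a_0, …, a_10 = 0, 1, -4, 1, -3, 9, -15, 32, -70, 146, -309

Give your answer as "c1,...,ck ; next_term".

  a_4 = -2·1 + 0·-4 + -1·1 + -1·0 = -3
  a_5 = -2·-3 + 0·1 + -1·-4 + -1·1 = 9
  a_6 = -2·9 + 0·-3 + -1·1 + -1·-4 = -15
  a_7 = -2·-15 + 0·9 + -1·-3 + -1·1 = 32
  a_8 = -2·32 + 0·-15 + -1·9 + -1·-3 = -70
  a_9 = -2·-70 + 0·32 + -1·-15 + -1·9 = 146
  a_10 = -2·146 + 0·-70 + -1·32 + -1·-15 = -309
  a_11 = -2·-309 + 0·146 + -1·-70 + -1·32 = 656

-2,0,-1,-1 ; 656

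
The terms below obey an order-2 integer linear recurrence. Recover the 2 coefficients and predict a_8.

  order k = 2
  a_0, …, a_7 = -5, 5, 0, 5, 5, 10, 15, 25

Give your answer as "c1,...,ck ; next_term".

  a_2 = 1·5 + 1·-5 = 0
  a_3 = 1·0 + 1·5 = 5
  a_4 = 1·5 + 1·0 = 5
  a_5 = 1·5 + 1·5 = 10
  a_6 = 1·10 + 1·5 = 15
  a_7 = 1·15 + 1·10 = 25
  a_8 = 1·25 + 1·15 = 40

1,1 ; 40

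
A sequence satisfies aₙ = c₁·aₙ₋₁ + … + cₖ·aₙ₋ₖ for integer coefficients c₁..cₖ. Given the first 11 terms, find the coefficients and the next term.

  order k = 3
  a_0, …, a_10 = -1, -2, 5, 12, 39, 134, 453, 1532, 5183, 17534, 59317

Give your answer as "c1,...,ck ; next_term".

3,1,1 ; 200668

  a_3 = 3·5 + 1·-2 + 1·-1 = 12
  a_4 = 3·12 + 1·5 + 1·-2 = 39
  a_5 = 3·39 + 1·12 + 1·5 = 134
  a_6 = 3·134 + 1·39 + 1·12 = 453
  a_7 = 3·453 + 1·134 + 1·39 = 1532
  a_8 = 3·1532 + 1·453 + 1·134 = 5183
  a_9 = 3·5183 + 1·1532 + 1·453 = 17534
  a_10 = 3·17534 + 1·5183 + 1·1532 = 59317
  a_11 = 3·59317 + 1·17534 + 1·5183 = 200668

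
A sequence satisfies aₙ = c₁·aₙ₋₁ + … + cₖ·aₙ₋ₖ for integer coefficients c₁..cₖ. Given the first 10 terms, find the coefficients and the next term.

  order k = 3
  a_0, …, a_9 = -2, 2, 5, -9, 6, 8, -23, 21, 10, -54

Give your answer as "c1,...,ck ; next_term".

  a_3 = -1·5 + -1·2 + 1·-2 = -9
  a_4 = -1·-9 + -1·5 + 1·2 = 6
  a_5 = -1·6 + -1·-9 + 1·5 = 8
  a_6 = -1·8 + -1·6 + 1·-9 = -23
  a_7 = -1·-23 + -1·8 + 1·6 = 21
  a_8 = -1·21 + -1·-23 + 1·8 = 10
  a_9 = -1·10 + -1·21 + 1·-23 = -54
  a_10 = -1·-54 + -1·10 + 1·21 = 65

-1,-1,1 ; 65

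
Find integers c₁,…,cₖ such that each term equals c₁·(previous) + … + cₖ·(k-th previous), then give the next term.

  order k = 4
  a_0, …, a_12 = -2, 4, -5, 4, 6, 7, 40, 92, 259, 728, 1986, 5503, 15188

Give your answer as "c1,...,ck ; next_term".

  a_4 = 2·4 + 2·-5 + 1·4 + -2·-2 = 6
  a_5 = 2·6 + 2·4 + 1·-5 + -2·4 = 7
  a_6 = 2·7 + 2·6 + 1·4 + -2·-5 = 40
  a_7 = 2·40 + 2·7 + 1·6 + -2·4 = 92
  a_8 = 2·92 + 2·40 + 1·7 + -2·6 = 259
  a_9 = 2·259 + 2·92 + 1·40 + -2·7 = 728
  a_10 = 2·728 + 2·259 + 1·92 + -2·40 = 1986
  a_11 = 2·1986 + 2·728 + 1·259 + -2·92 = 5503
  a_12 = 2·5503 + 2·1986 + 1·728 + -2·259 = 15188
  a_13 = 2·15188 + 2·5503 + 1·1986 + -2·728 = 41912

2,2,1,-2 ; 41912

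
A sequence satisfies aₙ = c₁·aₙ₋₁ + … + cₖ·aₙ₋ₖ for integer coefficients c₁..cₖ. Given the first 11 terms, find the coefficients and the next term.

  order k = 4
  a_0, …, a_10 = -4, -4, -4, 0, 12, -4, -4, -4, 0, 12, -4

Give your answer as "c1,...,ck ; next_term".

  a_4 = -1·0 + -1·-4 + -1·-4 + -1·-4 = 12
  a_5 = -1·12 + -1·0 + -1·-4 + -1·-4 = -4
  a_6 = -1·-4 + -1·12 + -1·0 + -1·-4 = -4
  a_7 = -1·-4 + -1·-4 + -1·12 + -1·0 = -4
  a_8 = -1·-4 + -1·-4 + -1·-4 + -1·12 = 0
  a_9 = -1·0 + -1·-4 + -1·-4 + -1·-4 = 12
  a_10 = -1·12 + -1·0 + -1·-4 + -1·-4 = -4
  a_11 = -1·-4 + -1·12 + -1·0 + -1·-4 = -4

-1,-1,-1,-1 ; -4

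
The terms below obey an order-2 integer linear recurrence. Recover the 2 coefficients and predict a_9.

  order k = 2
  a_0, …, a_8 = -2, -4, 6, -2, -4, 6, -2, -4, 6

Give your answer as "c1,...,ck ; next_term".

-1,-1 ; -2

  a_2 = -1·-4 + -1·-2 = 6
  a_3 = -1·6 + -1·-4 = -2
  a_4 = -1·-2 + -1·6 = -4
  a_5 = -1·-4 + -1·-2 = 6
  a_6 = -1·6 + -1·-4 = -2
  a_7 = -1·-2 + -1·6 = -4
  a_8 = -1·-4 + -1·-2 = 6
  a_9 = -1·6 + -1·-4 = -2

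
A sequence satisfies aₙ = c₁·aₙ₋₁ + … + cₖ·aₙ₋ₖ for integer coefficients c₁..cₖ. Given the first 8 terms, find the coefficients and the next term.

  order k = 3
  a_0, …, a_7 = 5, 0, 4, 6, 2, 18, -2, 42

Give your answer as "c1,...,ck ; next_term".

-1,2,2 ; -10

  a_3 = -1·4 + 2·0 + 2·5 = 6
  a_4 = -1·6 + 2·4 + 2·0 = 2
  a_5 = -1·2 + 2·6 + 2·4 = 18
  a_6 = -1·18 + 2·2 + 2·6 = -2
  a_7 = -1·-2 + 2·18 + 2·2 = 42
  a_8 = -1·42 + 2·-2 + 2·18 = -10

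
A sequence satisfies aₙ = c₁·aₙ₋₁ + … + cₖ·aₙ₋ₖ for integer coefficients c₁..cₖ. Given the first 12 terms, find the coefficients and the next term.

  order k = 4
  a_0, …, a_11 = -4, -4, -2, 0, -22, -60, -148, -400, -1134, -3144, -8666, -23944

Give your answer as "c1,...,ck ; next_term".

  a_4 = 2·0 + 1·-2 + 2·-4 + 3·-4 = -22
  a_5 = 2·-22 + 1·0 + 2·-2 + 3·-4 = -60
  a_6 = 2·-60 + 1·-22 + 2·0 + 3·-2 = -148
  a_7 = 2·-148 + 1·-60 + 2·-22 + 3·0 = -400
  a_8 = 2·-400 + 1·-148 + 2·-60 + 3·-22 = -1134
  a_9 = 2·-1134 + 1·-400 + 2·-148 + 3·-60 = -3144
  a_10 = 2·-3144 + 1·-1134 + 2·-400 + 3·-148 = -8666
  a_11 = 2·-8666 + 1·-3144 + 2·-1134 + 3·-400 = -23944
  a_12 = 2·-23944 + 1·-8666 + 2·-3144 + 3·-1134 = -66244

2,1,2,3 ; -66244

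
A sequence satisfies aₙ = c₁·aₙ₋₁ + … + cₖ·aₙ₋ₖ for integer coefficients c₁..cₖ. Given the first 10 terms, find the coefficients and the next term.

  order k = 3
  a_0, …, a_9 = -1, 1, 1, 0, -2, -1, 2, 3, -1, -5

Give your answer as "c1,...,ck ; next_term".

  a_3 = 0·1 + -1·1 + -1·-1 = 0
  a_4 = 0·0 + -1·1 + -1·1 = -2
  a_5 = 0·-2 + -1·0 + -1·1 = -1
  a_6 = 0·-1 + -1·-2 + -1·0 = 2
  a_7 = 0·2 + -1·-1 + -1·-2 = 3
  a_8 = 0·3 + -1·2 + -1·-1 = -1
  a_9 = 0·-1 + -1·3 + -1·2 = -5
  a_10 = 0·-5 + -1·-1 + -1·3 = -2

0,-1,-1 ; -2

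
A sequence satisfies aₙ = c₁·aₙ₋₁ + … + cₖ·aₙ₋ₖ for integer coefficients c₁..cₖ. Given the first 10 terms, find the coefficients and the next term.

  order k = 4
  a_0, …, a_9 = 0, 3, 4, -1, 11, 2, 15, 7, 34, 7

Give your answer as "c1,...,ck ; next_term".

  a_4 = -1·-1 + 1·4 + 2·3 + 2·0 = 11
  a_5 = -1·11 + 1·-1 + 2·4 + 2·3 = 2
  a_6 = -1·2 + 1·11 + 2·-1 + 2·4 = 15
  a_7 = -1·15 + 1·2 + 2·11 + 2·-1 = 7
  a_8 = -1·7 + 1·15 + 2·2 + 2·11 = 34
  a_9 = -1·34 + 1·7 + 2·15 + 2·2 = 7
  a_10 = -1·7 + 1·34 + 2·7 + 2·15 = 71

-1,1,2,2 ; 71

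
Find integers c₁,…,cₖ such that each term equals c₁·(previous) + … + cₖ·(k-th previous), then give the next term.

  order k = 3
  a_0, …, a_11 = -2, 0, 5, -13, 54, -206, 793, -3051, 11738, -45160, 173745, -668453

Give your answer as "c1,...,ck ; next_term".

  a_3 = -3·5 + 3·0 + -1·-2 = -13
  a_4 = -3·-13 + 3·5 + -1·0 = 54
  a_5 = -3·54 + 3·-13 + -1·5 = -206
  a_6 = -3·-206 + 3·54 + -1·-13 = 793
  a_7 = -3·793 + 3·-206 + -1·54 = -3051
  a_8 = -3·-3051 + 3·793 + -1·-206 = 11738
  a_9 = -3·11738 + 3·-3051 + -1·793 = -45160
  a_10 = -3·-45160 + 3·11738 + -1·-3051 = 173745
  a_11 = -3·173745 + 3·-45160 + -1·11738 = -668453
  a_12 = -3·-668453 + 3·173745 + -1·-45160 = 2571754

-3,3,-1 ; 2571754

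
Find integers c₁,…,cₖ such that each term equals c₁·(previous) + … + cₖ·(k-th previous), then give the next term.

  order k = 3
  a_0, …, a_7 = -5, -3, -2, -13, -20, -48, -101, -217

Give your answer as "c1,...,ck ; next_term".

  a_3 = 1·-2 + 2·-3 + 1·-5 = -13
  a_4 = 1·-13 + 2·-2 + 1·-3 = -20
  a_5 = 1·-20 + 2·-13 + 1·-2 = -48
  a_6 = 1·-48 + 2·-20 + 1·-13 = -101
  a_7 = 1·-101 + 2·-48 + 1·-20 = -217
  a_8 = 1·-217 + 2·-101 + 1·-48 = -467

1,2,1 ; -467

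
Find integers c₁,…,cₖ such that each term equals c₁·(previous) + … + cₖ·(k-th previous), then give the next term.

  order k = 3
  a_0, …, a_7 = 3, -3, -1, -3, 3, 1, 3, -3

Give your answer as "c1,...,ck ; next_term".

0,0,-1 ; -1

  a_3 = 0·-1 + 0·-3 + -1·3 = -3
  a_4 = 0·-3 + 0·-1 + -1·-3 = 3
  a_5 = 0·3 + 0·-3 + -1·-1 = 1
  a_6 = 0·1 + 0·3 + -1·-3 = 3
  a_7 = 0·3 + 0·1 + -1·3 = -3
  a_8 = 0·-3 + 0·3 + -1·1 = -1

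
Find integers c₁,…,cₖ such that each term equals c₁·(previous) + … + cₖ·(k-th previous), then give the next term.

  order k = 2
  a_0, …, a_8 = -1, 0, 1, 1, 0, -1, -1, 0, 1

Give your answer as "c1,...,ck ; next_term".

1,-1 ; 1

  a_2 = 1·0 + -1·-1 = 1
  a_3 = 1·1 + -1·0 = 1
  a_4 = 1·1 + -1·1 = 0
  a_5 = 1·0 + -1·1 = -1
  a_6 = 1·-1 + -1·0 = -1
  a_7 = 1·-1 + -1·-1 = 0
  a_8 = 1·0 + -1·-1 = 1
  a_9 = 1·1 + -1·0 = 1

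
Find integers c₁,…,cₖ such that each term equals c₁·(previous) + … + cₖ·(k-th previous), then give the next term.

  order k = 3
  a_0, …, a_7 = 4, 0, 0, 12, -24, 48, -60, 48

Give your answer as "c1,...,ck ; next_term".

-2,0,3 ; 48

  a_3 = -2·0 + 0·0 + 3·4 = 12
  a_4 = -2·12 + 0·0 + 3·0 = -24
  a_5 = -2·-24 + 0·12 + 3·0 = 48
  a_6 = -2·48 + 0·-24 + 3·12 = -60
  a_7 = -2·-60 + 0·48 + 3·-24 = 48
  a_8 = -2·48 + 0·-60 + 3·48 = 48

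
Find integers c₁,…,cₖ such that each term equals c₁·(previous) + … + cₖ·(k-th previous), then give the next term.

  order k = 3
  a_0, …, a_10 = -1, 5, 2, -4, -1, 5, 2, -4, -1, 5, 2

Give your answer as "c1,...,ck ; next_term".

  a_3 = 1·2 + -1·5 + 1·-1 = -4
  a_4 = 1·-4 + -1·2 + 1·5 = -1
  a_5 = 1·-1 + -1·-4 + 1·2 = 5
  a_6 = 1·5 + -1·-1 + 1·-4 = 2
  a_7 = 1·2 + -1·5 + 1·-1 = -4
  a_8 = 1·-4 + -1·2 + 1·5 = -1
  a_9 = 1·-1 + -1·-4 + 1·2 = 5
  a_10 = 1·5 + -1·-1 + 1·-4 = 2
  a_11 = 1·2 + -1·5 + 1·-1 = -4

1,-1,1 ; -4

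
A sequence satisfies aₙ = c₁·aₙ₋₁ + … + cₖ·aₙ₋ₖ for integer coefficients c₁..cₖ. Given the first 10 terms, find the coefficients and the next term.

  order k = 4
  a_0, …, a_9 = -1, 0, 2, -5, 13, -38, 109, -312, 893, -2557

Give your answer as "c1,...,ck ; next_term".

  a_4 = -2·-5 + 2·2 + -1·0 + 1·-1 = 13
  a_5 = -2·13 + 2·-5 + -1·2 + 1·0 = -38
  a_6 = -2·-38 + 2·13 + -1·-5 + 1·2 = 109
  a_7 = -2·109 + 2·-38 + -1·13 + 1·-5 = -312
  a_8 = -2·-312 + 2·109 + -1·-38 + 1·13 = 893
  a_9 = -2·893 + 2·-312 + -1·109 + 1·-38 = -2557
  a_10 = -2·-2557 + 2·893 + -1·-312 + 1·109 = 7321

-2,2,-1,1 ; 7321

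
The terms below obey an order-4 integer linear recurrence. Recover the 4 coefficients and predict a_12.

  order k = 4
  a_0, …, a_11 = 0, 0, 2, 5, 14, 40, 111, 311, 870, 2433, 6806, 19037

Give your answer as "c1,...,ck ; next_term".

  a_4 = 2·5 + 2·2 + 1·0 + -1·0 = 14
  a_5 = 2·14 + 2·5 + 1·2 + -1·0 = 40
  a_6 = 2·40 + 2·14 + 1·5 + -1·2 = 111
  a_7 = 2·111 + 2·40 + 1·14 + -1·5 = 311
  a_8 = 2·311 + 2·111 + 1·40 + -1·14 = 870
  a_9 = 2·870 + 2·311 + 1·111 + -1·40 = 2433
  a_10 = 2·2433 + 2·870 + 1·311 + -1·111 = 6806
  a_11 = 2·6806 + 2·2433 + 1·870 + -1·311 = 19037
  a_12 = 2·19037 + 2·6806 + 1·2433 + -1·870 = 53249

2,2,1,-1 ; 53249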